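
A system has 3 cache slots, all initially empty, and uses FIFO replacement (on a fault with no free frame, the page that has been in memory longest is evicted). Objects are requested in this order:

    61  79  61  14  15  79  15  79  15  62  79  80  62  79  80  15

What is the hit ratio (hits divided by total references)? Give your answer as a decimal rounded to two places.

61 -> miss, frames [61]
79 -> miss, frames [61, 79]
61 -> hit
14 -> miss, frames [61, 79, 14]
15 -> miss, evict 61, frames [79, 14, 15]
79 -> hit
15 -> hit
79 -> hit
15 -> hit
62 -> miss, evict 79, frames [14, 15, 62]
79 -> miss, evict 14, frames [15, 62, 79]
80 -> miss, evict 15, frames [62, 79, 80]
62 -> hit
79 -> hit
80 -> hit
15 -> miss, evict 62, frames [79, 80, 15]
Hits: 8 of 16 references → 8/16 = 0.5000.

0.50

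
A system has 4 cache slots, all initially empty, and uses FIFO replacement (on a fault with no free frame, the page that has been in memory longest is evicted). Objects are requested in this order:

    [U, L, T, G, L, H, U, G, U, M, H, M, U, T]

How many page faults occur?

U → fault, frames {U}
L → fault, frames {U,L}
T → fault, frames {U,L,T}
G → fault, frames {U,L,T,G}
L → hit
H → fault, evict U, frames {L,T,G,H}
U → fault, evict L, frames {T,G,H,U}
G → hit
U → hit
M → fault, evict T, frames {G,H,U,M}
H → hit
M → hit
U → hit
T → fault, evict G, frames {H,U,M,T}
Page faults: 8.

8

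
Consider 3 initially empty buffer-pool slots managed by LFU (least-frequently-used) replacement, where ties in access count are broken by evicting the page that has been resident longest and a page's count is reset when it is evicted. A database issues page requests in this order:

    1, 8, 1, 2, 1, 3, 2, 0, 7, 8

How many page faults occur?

7

1: miss, frames [1]
8: miss, frames [1, 8]
1: hit
2: miss, frames [1, 8, 2]
1: hit
3: miss, evict 8, frames [1, 2, 3]
2: hit
0: miss, evict 3, frames [1, 2, 0]
7: miss, evict 0, frames [1, 2, 7]
8: miss, evict 7, frames [1, 2, 8]
Page faults: 7.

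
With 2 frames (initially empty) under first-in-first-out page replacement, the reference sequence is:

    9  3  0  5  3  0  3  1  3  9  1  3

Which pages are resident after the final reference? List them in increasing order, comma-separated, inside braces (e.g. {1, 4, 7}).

{1, 3}

9: miss, frames {9}
3: miss, frames {9,3}
0: miss, evict 9, frames {3,0}
5: miss, evict 3, frames {0,5}
3: miss, evict 0, frames {5,3}
0: miss, evict 5, frames {3,0}
3: hit
1: miss, evict 3, frames {0,1}
3: miss, evict 0, frames {1,3}
9: miss, evict 1, frames {3,9}
1: miss, evict 3, frames {9,1}
3: miss, evict 9, frames {1,3}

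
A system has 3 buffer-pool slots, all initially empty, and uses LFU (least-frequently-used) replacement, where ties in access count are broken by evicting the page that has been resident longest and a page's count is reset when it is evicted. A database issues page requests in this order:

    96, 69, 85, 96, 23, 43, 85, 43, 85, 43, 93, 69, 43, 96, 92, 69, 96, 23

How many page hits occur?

96: miss, frames (96)
69: miss, frames (96 69)
85: miss, frames (96 69 85)
96: hit
23: miss, evict 69, frames (96 85 23)
43: miss, evict 85, frames (96 23 43)
85: miss, evict 23, frames (96 43 85)
43: hit
85: hit
43: hit
93: miss, evict 96, frames (43 85 93)
69: miss, evict 93, frames (43 85 69)
43: hit
96: miss, evict 69, frames (43 85 96)
92: miss, evict 96, frames (43 85 92)
69: miss, evict 92, frames (43 85 69)
96: miss, evict 69, frames (43 85 96)
23: miss, evict 96, frames (43 85 23)
Hits: 5.

5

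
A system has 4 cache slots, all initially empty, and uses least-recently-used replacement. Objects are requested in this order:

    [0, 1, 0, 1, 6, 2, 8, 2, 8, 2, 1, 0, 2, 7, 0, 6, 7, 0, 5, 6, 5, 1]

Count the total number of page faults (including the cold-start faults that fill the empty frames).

0: fault, frames (0)
1: fault, frames (0 1)
0: hit
1: hit
6: fault, frames (0 1 6)
2: fault, frames (0 1 6 2)
8: fault, evict 0, frames (1 6 2 8)
2: hit
8: hit
2: hit
1: hit
0: fault, evict 6, frames (8 2 1 0)
2: hit
7: fault, evict 8, frames (1 0 2 7)
0: hit
6: fault, evict 1, frames (2 7 0 6)
7: hit
0: hit
5: fault, evict 2, frames (6 7 0 5)
6: hit
5: hit
1: fault, evict 7, frames (0 6 5 1)
Page faults: 10.

10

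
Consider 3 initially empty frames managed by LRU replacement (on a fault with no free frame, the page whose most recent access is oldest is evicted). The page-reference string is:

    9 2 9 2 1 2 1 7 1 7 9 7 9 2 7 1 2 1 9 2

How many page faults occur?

8

9 → miss, frames {9}
2 → miss, frames {9,2}
9 → hit
2 → hit
1 → miss, frames {9,2,1}
2 → hit
1 → hit
7 → miss, evict 9, frames {2,1,7}
1 → hit
7 → hit
9 → miss, evict 2, frames {1,7,9}
7 → hit
9 → hit
2 → miss, evict 1, frames {7,9,2}
7 → hit
1 → miss, evict 9, frames {2,7,1}
2 → hit
1 → hit
9 → miss, evict 7, frames {2,1,9}
2 → hit
Page faults: 8.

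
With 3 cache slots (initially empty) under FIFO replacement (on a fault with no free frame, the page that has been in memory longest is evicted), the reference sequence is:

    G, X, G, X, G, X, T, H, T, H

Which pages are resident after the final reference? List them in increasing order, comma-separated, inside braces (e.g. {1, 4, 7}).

{H, T, X}

G → miss, frames (G)
X → miss, frames (G X)
G → hit
X → hit
G → hit
X → hit
T → miss, frames (G X T)
H → miss, evict G, frames (X T H)
T → hit
H → hit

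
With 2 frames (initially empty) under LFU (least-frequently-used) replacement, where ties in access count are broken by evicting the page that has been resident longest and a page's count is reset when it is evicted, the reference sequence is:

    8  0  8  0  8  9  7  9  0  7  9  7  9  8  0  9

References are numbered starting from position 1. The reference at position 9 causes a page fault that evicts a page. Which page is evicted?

9

pos 1: 8 → fault, frames {8}
pos 2: 0 → fault, frames {8,0}
pos 3: 8 → hit
pos 4: 0 → hit
pos 5: 8 → hit
pos 6: 9 → fault, evict 0, frames {8,9}
pos 7: 7 → fault, evict 9, frames {8,7}
pos 8: 9 → fault, evict 7, frames {8,9}
pos 9: 0 → fault, evict 9, frames {8,0}
At position 9, page 9 is evicted.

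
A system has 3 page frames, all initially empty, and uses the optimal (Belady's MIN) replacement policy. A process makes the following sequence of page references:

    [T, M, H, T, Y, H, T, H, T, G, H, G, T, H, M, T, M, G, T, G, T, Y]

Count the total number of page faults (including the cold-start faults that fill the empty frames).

7

T: miss, frames (T)
M: miss, frames (T M)
H: miss, frames (T M H)
T: hit
Y: miss, evict M, frames (T H Y)
H: hit
T: hit
H: hit
T: hit
G: miss, evict Y, frames (T H G)
H: hit
G: hit
T: hit
H: hit
M: miss, evict H, frames (T G M)
T: hit
M: hit
G: hit
T: hit
G: hit
T: hit
Y: miss, evict M, frames (T G Y)
Page faults: 7.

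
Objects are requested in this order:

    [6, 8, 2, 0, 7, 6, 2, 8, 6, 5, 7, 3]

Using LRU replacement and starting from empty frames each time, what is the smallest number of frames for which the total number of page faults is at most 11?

f=1: 12 faults
f=2: 12 faults
f=3: 11 faults
f=4: 10 faults
f=5: 7 faults
f=6: 7 faults
f=7: 7 faults
Smallest f with faults ≤ 11 is 3.

3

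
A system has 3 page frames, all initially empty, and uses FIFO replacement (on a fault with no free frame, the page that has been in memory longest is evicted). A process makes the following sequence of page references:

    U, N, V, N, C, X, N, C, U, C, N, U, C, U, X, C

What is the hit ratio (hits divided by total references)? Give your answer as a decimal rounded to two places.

0.44

U: miss, frames {U}
N: miss, frames {U,N}
V: miss, frames {U,N,V}
N: hit
C: miss, evict U, frames {N,V,C}
X: miss, evict N, frames {V,C,X}
N: miss, evict V, frames {C,X,N}
C: hit
U: miss, evict C, frames {X,N,U}
C: miss, evict X, frames {N,U,C}
N: hit
U: hit
C: hit
U: hit
X: miss, evict N, frames {U,C,X}
C: hit
Hits: 7 of 16 references → 7/16 = 0.4375.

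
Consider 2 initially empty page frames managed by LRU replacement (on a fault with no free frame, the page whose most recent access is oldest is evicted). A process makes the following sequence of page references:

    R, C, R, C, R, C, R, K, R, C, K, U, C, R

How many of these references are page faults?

8

R: fault, frames [R]
C: fault, frames [R, C]
R: hit
C: hit
R: hit
C: hit
R: hit
K: fault, evict C, frames [R, K]
R: hit
C: fault, evict K, frames [R, C]
K: fault, evict R, frames [C, K]
U: fault, evict C, frames [K, U]
C: fault, evict K, frames [U, C]
R: fault, evict U, frames [C, R]
Page faults: 8.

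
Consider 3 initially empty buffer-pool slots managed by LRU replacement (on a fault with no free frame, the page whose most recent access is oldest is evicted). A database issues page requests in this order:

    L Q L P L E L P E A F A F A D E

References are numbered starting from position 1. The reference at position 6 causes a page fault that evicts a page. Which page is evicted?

Q

pos 1: L: miss, frames (L)
pos 2: Q: miss, frames (L Q)
pos 3: L: hit
pos 4: P: miss, frames (Q L P)
pos 5: L: hit
pos 6: E: miss, evict Q, frames (P L E)
At position 6, page Q is evicted.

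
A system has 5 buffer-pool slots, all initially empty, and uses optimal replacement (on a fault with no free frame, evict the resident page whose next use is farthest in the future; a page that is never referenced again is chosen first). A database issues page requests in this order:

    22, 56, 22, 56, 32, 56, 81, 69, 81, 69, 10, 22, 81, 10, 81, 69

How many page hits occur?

22 → fault, frames (22)
56 → fault, frames (22 56)
22 → hit
56 → hit
32 → fault, frames (22 56 32)
56 → hit
81 → fault, frames (22 56 32 81)
69 → fault, frames (22 56 32 81 69)
81 → hit
69 → hit
10 → fault, evict 32, frames (22 56 81 69 10)
22 → hit
81 → hit
10 → hit
81 → hit
69 → hit
Hits: 10.

10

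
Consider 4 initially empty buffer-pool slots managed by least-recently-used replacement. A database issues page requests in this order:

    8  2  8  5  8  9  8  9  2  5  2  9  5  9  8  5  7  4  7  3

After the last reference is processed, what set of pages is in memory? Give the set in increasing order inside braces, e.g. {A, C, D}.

{3, 4, 5, 7}

8 -> fault, frames [8]
2 -> fault, frames [8, 2]
8 -> hit
5 -> fault, frames [2, 8, 5]
8 -> hit
9 -> fault, frames [2, 5, 8, 9]
8 -> hit
9 -> hit
2 -> hit
5 -> hit
2 -> hit
9 -> hit
5 -> hit
9 -> hit
8 -> hit
5 -> hit
7 -> fault, evict 2, frames [9, 8, 5, 7]
4 -> fault, evict 9, frames [8, 5, 7, 4]
7 -> hit
3 -> fault, evict 8, frames [5, 4, 7, 3]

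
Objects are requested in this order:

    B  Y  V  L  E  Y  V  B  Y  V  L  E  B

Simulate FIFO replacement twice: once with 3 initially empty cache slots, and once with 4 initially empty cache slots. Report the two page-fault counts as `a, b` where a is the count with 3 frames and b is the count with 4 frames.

3 frames: F F F F F F F F . . F F . → 10 faults.
4 frames: F F F F F . . F F F F F F → 11 faults.
11 > 10: adding a frame increased faults — Belady's anomaly.

10, 11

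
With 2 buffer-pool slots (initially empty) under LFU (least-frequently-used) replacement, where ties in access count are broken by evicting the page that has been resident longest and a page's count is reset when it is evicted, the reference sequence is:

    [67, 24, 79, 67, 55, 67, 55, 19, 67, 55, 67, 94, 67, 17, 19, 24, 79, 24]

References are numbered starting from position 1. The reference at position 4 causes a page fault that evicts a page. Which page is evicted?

pos 1: 67: miss, frames (67)
pos 2: 24: miss, frames (67 24)
pos 3: 79: miss, evict 67, frames (24 79)
pos 4: 67: miss, evict 24, frames (79 67)
At position 4, page 24 is evicted.

24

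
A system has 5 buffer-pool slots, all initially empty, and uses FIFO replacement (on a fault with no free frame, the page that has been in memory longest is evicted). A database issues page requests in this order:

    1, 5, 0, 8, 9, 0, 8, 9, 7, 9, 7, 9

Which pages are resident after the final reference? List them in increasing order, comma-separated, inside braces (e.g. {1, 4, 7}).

{0, 5, 7, 8, 9}

1 -> fault, frames (1)
5 -> fault, frames (1 5)
0 -> fault, frames (1 5 0)
8 -> fault, frames (1 5 0 8)
9 -> fault, frames (1 5 0 8 9)
0 -> hit
8 -> hit
9 -> hit
7 -> fault, evict 1, frames (5 0 8 9 7)
9 -> hit
7 -> hit
9 -> hit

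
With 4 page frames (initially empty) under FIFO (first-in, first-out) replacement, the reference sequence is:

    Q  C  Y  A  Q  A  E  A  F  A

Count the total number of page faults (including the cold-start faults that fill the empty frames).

Q -> miss, frames [Q]
C -> miss, frames [Q, C]
Y -> miss, frames [Q, C, Y]
A -> miss, frames [Q, C, Y, A]
Q -> hit
A -> hit
E -> miss, evict Q, frames [C, Y, A, E]
A -> hit
F -> miss, evict C, frames [Y, A, E, F]
A -> hit
Page faults: 6.

6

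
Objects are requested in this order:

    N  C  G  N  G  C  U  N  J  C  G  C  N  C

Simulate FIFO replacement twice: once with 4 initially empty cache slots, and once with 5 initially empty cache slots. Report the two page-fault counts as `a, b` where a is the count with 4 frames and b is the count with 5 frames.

4 frames: F F F . . . F . F . . . F F → 7 faults.
5 frames: F F F . . . F . F . . . . . → 5 faults.
5 < 7: adding a frame reduced faults, as is typical.

7, 5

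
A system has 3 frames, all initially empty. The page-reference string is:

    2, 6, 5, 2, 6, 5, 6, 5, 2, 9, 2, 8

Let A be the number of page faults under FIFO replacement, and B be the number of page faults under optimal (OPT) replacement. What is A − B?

1

Under FIFO: F F F . . . . . . F F F → 6 faults.
Under OPT: F F F . . . . . . F . F → 5 faults.
A − B = 6 − 5 = 1.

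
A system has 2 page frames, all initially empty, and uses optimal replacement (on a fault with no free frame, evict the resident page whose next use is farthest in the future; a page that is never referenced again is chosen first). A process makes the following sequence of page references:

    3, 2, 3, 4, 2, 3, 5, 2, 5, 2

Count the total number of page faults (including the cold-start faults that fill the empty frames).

5

3: fault, frames {3}
2: fault, frames {3,2}
3: hit
4: fault, evict 3, frames {2,4}
2: hit
3: fault, evict 4, frames {2,3}
5: fault, evict 3, frames {2,5}
2: hit
5: hit
2: hit
Page faults: 5.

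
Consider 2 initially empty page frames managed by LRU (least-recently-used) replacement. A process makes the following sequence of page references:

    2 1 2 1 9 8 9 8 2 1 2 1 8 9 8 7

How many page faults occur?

9

2 -> fault, frames {2}
1 -> fault, frames {2,1}
2 -> hit
1 -> hit
9 -> fault, evict 2, frames {1,9}
8 -> fault, evict 1, frames {9,8}
9 -> hit
8 -> hit
2 -> fault, evict 9, frames {8,2}
1 -> fault, evict 8, frames {2,1}
2 -> hit
1 -> hit
8 -> fault, evict 2, frames {1,8}
9 -> fault, evict 1, frames {8,9}
8 -> hit
7 -> fault, evict 9, frames {8,7}
Page faults: 9.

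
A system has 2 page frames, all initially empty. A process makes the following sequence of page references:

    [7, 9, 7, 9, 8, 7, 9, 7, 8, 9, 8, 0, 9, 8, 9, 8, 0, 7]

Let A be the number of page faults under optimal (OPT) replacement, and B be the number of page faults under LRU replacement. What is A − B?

-3

Under OPT: F F . . F . F . F . . F . F . . F F → 9 faults.
Under LRU: F F . . F F F . F F . F F F . . F F → 12 faults.
A − B = 9 − 12 = -3.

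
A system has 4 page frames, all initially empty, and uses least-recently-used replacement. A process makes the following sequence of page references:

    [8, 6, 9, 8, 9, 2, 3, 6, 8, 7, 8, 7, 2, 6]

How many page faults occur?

8: fault, frames (8)
6: fault, frames (8 6)
9: fault, frames (8 6 9)
8: hit
9: hit
2: fault, frames (6 8 9 2)
3: fault, evict 6, frames (8 9 2 3)
6: fault, evict 8, frames (9 2 3 6)
8: fault, evict 9, frames (2 3 6 8)
7: fault, evict 2, frames (3 6 8 7)
8: hit
7: hit
2: fault, evict 3, frames (6 8 7 2)
6: hit
Page faults: 9.

9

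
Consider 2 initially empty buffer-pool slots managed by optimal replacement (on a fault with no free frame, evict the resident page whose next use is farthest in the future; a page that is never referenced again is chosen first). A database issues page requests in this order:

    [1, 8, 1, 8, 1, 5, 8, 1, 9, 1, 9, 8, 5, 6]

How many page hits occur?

6

1 -> fault, frames (1)
8 -> fault, frames (1 8)
1 -> hit
8 -> hit
1 -> hit
5 -> fault, evict 1, frames (8 5)
8 -> hit
1 -> fault, evict 5, frames (8 1)
9 -> fault, evict 8, frames (1 9)
1 -> hit
9 -> hit
8 -> fault, evict 9, frames (1 8)
5 -> fault, evict 8, frames (1 5)
6 -> fault, evict 5, frames (1 6)
Hits: 6.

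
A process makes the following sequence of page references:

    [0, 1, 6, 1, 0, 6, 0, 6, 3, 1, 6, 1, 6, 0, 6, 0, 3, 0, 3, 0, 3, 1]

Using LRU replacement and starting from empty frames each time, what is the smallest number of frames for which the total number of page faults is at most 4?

4

f=1: 22 faults
f=2: 11 faults
f=3: 8 faults
f=4: 4 faults
Smallest f with faults ≤ 4 is 4.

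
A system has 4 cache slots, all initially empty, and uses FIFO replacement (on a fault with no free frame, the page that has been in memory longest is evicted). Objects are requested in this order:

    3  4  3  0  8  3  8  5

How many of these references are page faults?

3 -> miss, frames {3}
4 -> miss, frames {3,4}
3 -> hit
0 -> miss, frames {3,4,0}
8 -> miss, frames {3,4,0,8}
3 -> hit
8 -> hit
5 -> miss, evict 3, frames {4,0,8,5}
Page faults: 5.

5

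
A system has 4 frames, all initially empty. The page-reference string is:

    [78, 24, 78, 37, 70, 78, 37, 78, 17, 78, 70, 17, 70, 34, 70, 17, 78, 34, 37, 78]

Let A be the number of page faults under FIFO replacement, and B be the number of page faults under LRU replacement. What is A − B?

1

Under FIFO: F F . F F . . . F F . . . F . . . . F . → 8 faults.
Under LRU: F F . F F . . . F . . . . F . . . . F . → 7 faults.
A − B = 8 − 7 = 1.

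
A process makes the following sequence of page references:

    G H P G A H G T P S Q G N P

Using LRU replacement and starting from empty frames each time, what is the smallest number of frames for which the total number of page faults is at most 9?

5

f=1: 14 faults
f=2: 14 faults
f=3: 12 faults
f=4: 11 faults
f=5: 8 faults
f=6: 8 faults
f=7: 8 faults
f=8: 8 faults
Smallest f with faults ≤ 9 is 5.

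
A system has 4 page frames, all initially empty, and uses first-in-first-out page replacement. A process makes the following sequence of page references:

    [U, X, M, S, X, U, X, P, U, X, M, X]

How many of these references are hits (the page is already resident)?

U → miss, frames (U)
X → miss, frames (U X)
M → miss, frames (U X M)
S → miss, frames (U X M S)
X → hit
U → hit
X → hit
P → miss, evict U, frames (X M S P)
U → miss, evict X, frames (M S P U)
X → miss, evict M, frames (S P U X)
M → miss, evict S, frames (P U X M)
X → hit
Hits: 4.

4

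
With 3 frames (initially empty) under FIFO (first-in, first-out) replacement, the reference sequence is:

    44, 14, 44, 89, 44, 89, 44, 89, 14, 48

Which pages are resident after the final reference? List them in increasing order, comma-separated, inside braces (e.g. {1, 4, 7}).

44 -> fault, frames {44}
14 -> fault, frames {44,14}
44 -> hit
89 -> fault, frames {44,14,89}
44 -> hit
89 -> hit
44 -> hit
89 -> hit
14 -> hit
48 -> fault, evict 44, frames {14,89,48}

{14, 48, 89}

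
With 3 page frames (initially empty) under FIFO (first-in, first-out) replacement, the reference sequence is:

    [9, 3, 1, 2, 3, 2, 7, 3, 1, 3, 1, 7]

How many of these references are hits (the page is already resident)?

5

9 -> fault, frames {9}
3 -> fault, frames {9,3}
1 -> fault, frames {9,3,1}
2 -> fault, evict 9, frames {3,1,2}
3 -> hit
2 -> hit
7 -> fault, evict 3, frames {1,2,7}
3 -> fault, evict 1, frames {2,7,3}
1 -> fault, evict 2, frames {7,3,1}
3 -> hit
1 -> hit
7 -> hit
Hits: 5.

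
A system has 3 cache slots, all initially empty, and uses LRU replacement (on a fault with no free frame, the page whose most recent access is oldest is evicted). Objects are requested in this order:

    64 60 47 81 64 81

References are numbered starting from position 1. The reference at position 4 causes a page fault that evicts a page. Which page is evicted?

64

pos 1: 64: fault, frames [64]
pos 2: 60: fault, frames [64, 60]
pos 3: 47: fault, frames [64, 60, 47]
pos 4: 81: fault, evict 64, frames [60, 47, 81]
At position 4, page 64 is evicted.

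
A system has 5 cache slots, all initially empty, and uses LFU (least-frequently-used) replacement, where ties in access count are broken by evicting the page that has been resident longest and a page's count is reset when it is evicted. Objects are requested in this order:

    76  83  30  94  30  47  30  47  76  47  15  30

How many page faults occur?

6

76: fault, frames (76)
83: fault, frames (76 83)
30: fault, frames (76 83 30)
94: fault, frames (76 83 30 94)
30: hit
47: fault, frames (76 83 30 94 47)
30: hit
47: hit
76: hit
47: hit
15: fault, evict 83, frames (76 30 94 47 15)
30: hit
Page faults: 6.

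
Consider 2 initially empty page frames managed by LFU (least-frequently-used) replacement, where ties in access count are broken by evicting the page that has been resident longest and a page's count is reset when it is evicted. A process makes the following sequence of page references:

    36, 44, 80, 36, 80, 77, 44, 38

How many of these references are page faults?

7

36 → fault, frames (36)
44 → fault, frames (36 44)
80 → fault, evict 36, frames (44 80)
36 → fault, evict 44, frames (80 36)
80 → hit
77 → fault, evict 36, frames (80 77)
44 → fault, evict 77, frames (80 44)
38 → fault, evict 44, frames (80 38)
Page faults: 7.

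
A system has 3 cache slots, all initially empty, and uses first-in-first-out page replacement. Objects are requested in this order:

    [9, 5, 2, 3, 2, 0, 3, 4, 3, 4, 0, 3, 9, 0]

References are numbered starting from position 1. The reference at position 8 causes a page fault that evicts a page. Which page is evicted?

2

pos 1: 9: miss, frames {9}
pos 2: 5: miss, frames {9,5}
pos 3: 2: miss, frames {9,5,2}
pos 4: 3: miss, evict 9, frames {5,2,3}
pos 5: 2: hit
pos 6: 0: miss, evict 5, frames {2,3,0}
pos 7: 3: hit
pos 8: 4: miss, evict 2, frames {3,0,4}
At position 8, page 2 is evicted.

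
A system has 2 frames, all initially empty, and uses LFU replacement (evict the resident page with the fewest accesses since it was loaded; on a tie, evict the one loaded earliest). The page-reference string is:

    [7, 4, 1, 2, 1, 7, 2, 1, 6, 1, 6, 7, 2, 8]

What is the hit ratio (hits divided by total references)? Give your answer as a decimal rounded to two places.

7 -> miss, frames {7}
4 -> miss, frames {7,4}
1 -> miss, evict 7, frames {4,1}
2 -> miss, evict 4, frames {1,2}
1 -> hit
7 -> miss, evict 2, frames {1,7}
2 -> miss, evict 7, frames {1,2}
1 -> hit
6 -> miss, evict 2, frames {1,6}
1 -> hit
6 -> hit
7 -> miss, evict 6, frames {1,7}
2 -> miss, evict 7, frames {1,2}
8 -> miss, evict 2, frames {1,8}
Hits: 4 of 14 references → 4/14 = 0.2857.

0.29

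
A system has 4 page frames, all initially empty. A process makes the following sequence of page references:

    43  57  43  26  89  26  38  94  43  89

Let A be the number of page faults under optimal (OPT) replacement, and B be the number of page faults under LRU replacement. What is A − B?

Under OPT: F F . F F . F F . . → 6 faults.
Under LRU: F F . F F . F F F F → 8 faults.
A − B = 6 − 8 = -2.

-2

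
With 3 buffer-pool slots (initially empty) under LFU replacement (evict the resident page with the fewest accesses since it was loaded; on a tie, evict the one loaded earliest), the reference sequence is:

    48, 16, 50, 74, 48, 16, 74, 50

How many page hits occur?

48 -> miss, frames (48)
16 -> miss, frames (48 16)
50 -> miss, frames (48 16 50)
74 -> miss, evict 48, frames (16 50 74)
48 -> miss, evict 16, frames (50 74 48)
16 -> miss, evict 50, frames (74 48 16)
74 -> hit
50 -> miss, evict 48, frames (74 16 50)
Hits: 1.

1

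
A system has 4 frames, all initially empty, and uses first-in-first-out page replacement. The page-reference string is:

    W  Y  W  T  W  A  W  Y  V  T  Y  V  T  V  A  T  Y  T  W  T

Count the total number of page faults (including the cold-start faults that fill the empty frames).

W -> miss, frames {W}
Y -> miss, frames {W,Y}
W -> hit
T -> miss, frames {W,Y,T}
W -> hit
A -> miss, frames {W,Y,T,A}
W -> hit
Y -> hit
V -> miss, evict W, frames {Y,T,A,V}
T -> hit
Y -> hit
V -> hit
T -> hit
V -> hit
A -> hit
T -> hit
Y -> hit
T -> hit
W -> miss, evict Y, frames {T,A,V,W}
T -> hit
Page faults: 6.

6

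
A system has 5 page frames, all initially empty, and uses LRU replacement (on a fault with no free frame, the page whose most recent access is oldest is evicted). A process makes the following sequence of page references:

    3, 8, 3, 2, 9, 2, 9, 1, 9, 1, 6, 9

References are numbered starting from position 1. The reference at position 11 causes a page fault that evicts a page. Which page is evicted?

pos 1: 3: fault, frames {3}
pos 2: 8: fault, frames {3,8}
pos 3: 3: hit
pos 4: 2: fault, frames {8,3,2}
pos 5: 9: fault, frames {8,3,2,9}
pos 6: 2: hit
pos 7: 9: hit
pos 8: 1: fault, frames {8,3,2,9,1}
pos 9: 9: hit
pos 10: 1: hit
pos 11: 6: fault, evict 8, frames {3,2,9,1,6}
At position 11, page 8 is evicted.

8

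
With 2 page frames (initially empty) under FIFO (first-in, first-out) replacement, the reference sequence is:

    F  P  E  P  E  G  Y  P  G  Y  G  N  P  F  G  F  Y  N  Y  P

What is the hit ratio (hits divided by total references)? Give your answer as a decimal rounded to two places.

0.25

F: miss, frames (F)
P: miss, frames (F P)
E: miss, evict F, frames (P E)
P: hit
E: hit
G: miss, evict P, frames (E G)
Y: miss, evict E, frames (G Y)
P: miss, evict G, frames (Y P)
G: miss, evict Y, frames (P G)
Y: miss, evict P, frames (G Y)
G: hit
N: miss, evict G, frames (Y N)
P: miss, evict Y, frames (N P)
F: miss, evict N, frames (P F)
G: miss, evict P, frames (F G)
F: hit
Y: miss, evict F, frames (G Y)
N: miss, evict G, frames (Y N)
Y: hit
P: miss, evict Y, frames (N P)
Hits: 5 of 20 references → 5/20 = 0.2500.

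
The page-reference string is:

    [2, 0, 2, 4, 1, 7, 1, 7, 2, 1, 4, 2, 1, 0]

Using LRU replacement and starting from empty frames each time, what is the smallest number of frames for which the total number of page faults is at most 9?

f=1: 14 faults
f=2: 11 faults
f=3: 8 faults
f=4: 6 faults
f=5: 5 faults
Smallest f with faults ≤ 9 is 3.

3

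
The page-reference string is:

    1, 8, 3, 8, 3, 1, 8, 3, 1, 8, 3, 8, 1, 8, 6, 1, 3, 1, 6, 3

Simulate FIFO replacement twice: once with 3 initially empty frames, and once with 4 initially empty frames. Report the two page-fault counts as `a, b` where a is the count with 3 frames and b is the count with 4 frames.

3 frames: F F F . . . . . . . . . . . F F . . . . → 5 faults.
4 frames: F F F . . . . . . . . . . . F . . . . . → 4 faults.
4 < 5: adding a frame reduced faults, as is typical.

5, 4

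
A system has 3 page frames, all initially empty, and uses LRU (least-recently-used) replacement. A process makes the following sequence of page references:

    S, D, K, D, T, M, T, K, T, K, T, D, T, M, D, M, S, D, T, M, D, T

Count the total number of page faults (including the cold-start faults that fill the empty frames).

S: miss, frames [S]
D: miss, frames [S, D]
K: miss, frames [S, D, K]
D: hit
T: miss, evict S, frames [K, D, T]
M: miss, evict K, frames [D, T, M]
T: hit
K: miss, evict D, frames [M, T, K]
T: hit
K: hit
T: hit
D: miss, evict M, frames [K, T, D]
T: hit
M: miss, evict K, frames [D, T, M]
D: hit
M: hit
S: miss, evict T, frames [D, M, S]
D: hit
T: miss, evict M, frames [S, D, T]
M: miss, evict S, frames [D, T, M]
D: hit
T: hit
Page faults: 11.

11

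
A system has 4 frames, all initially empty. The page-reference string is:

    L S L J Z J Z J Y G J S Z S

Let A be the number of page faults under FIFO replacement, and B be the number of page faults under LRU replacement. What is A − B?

-1

Under FIFO: F F . F F . . . F F . F . . → 7 faults.
Under LRU: F F . F F . . . F F . F F . → 8 faults.
A − B = 7 − 8 = -1.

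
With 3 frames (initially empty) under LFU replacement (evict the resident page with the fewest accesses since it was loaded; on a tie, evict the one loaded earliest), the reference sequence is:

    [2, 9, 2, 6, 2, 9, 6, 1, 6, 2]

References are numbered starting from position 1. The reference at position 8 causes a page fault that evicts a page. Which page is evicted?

pos 1: 2: miss, frames [2]
pos 2: 9: miss, frames [2, 9]
pos 3: 2: hit
pos 4: 6: miss, frames [2, 9, 6]
pos 5: 2: hit
pos 6: 9: hit
pos 7: 6: hit
pos 8: 1: miss, evict 9, frames [2, 6, 1]
At position 8, page 9 is evicted.

9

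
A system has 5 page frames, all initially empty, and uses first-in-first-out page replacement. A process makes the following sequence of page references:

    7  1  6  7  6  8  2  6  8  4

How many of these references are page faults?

6

7: miss, frames [7]
1: miss, frames [7, 1]
6: miss, frames [7, 1, 6]
7: hit
6: hit
8: miss, frames [7, 1, 6, 8]
2: miss, frames [7, 1, 6, 8, 2]
6: hit
8: hit
4: miss, evict 7, frames [1, 6, 8, 2, 4]
Page faults: 6.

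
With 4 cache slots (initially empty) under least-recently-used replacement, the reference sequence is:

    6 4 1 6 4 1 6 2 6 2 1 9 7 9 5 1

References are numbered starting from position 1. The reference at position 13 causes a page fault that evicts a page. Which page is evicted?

6

pos 1: 6 → miss, frames [6]
pos 2: 4 → miss, frames [6, 4]
pos 3: 1 → miss, frames [6, 4, 1]
pos 4: 6 → hit
pos 5: 4 → hit
pos 6: 1 → hit
pos 7: 6 → hit
pos 8: 2 → miss, frames [4, 1, 6, 2]
pos 9: 6 → hit
pos 10: 2 → hit
pos 11: 1 → hit
pos 12: 9 → miss, evict 4, frames [6, 2, 1, 9]
pos 13: 7 → miss, evict 6, frames [2, 1, 9, 7]
At position 13, page 6 is evicted.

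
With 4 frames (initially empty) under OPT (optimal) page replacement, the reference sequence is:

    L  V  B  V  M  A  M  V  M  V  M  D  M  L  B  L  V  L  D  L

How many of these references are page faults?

7

L: miss, frames [L]
V: miss, frames [L, V]
B: miss, frames [L, V, B]
V: hit
M: miss, frames [L, V, B, M]
A: miss, evict B, frames [L, V, M, A]
M: hit
V: hit
M: hit
V: hit
M: hit
D: miss, evict A, frames [L, V, M, D]
M: hit
L: hit
B: miss, evict M, frames [L, V, D, B]
L: hit
V: hit
L: hit
D: hit
L: hit
Page faults: 7.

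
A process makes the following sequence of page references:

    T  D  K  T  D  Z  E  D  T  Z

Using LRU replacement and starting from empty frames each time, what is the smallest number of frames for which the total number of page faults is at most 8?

f=1: 10 faults
f=2: 10 faults
f=3: 7 faults
f=4: 5 faults
f=5: 5 faults
Smallest f with faults ≤ 8 is 3.

3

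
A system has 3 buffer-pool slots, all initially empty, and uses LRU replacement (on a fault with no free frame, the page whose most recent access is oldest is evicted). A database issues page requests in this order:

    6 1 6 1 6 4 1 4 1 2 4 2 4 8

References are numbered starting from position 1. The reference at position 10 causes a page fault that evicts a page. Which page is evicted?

6

pos 1: 6 -> fault, frames {6}
pos 2: 1 -> fault, frames {6,1}
pos 3: 6 -> hit
pos 4: 1 -> hit
pos 5: 6 -> hit
pos 6: 4 -> fault, frames {1,6,4}
pos 7: 1 -> hit
pos 8: 4 -> hit
pos 9: 1 -> hit
pos 10: 2 -> fault, evict 6, frames {4,1,2}
At position 10, page 6 is evicted.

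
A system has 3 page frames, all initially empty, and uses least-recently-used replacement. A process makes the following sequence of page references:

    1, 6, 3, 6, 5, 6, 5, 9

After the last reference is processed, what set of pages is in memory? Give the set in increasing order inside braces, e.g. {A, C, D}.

{5, 6, 9}

1 -> fault, frames {1}
6 -> fault, frames {1,6}
3 -> fault, frames {1,6,3}
6 -> hit
5 -> fault, evict 1, frames {3,6,5}
6 -> hit
5 -> hit
9 -> fault, evict 3, frames {6,5,9}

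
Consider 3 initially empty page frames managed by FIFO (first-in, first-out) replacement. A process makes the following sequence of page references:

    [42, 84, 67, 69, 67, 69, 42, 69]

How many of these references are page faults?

5

42 → miss, frames [42]
84 → miss, frames [42, 84]
67 → miss, frames [42, 84, 67]
69 → miss, evict 42, frames [84, 67, 69]
67 → hit
69 → hit
42 → miss, evict 84, frames [67, 69, 42]
69 → hit
Page faults: 5.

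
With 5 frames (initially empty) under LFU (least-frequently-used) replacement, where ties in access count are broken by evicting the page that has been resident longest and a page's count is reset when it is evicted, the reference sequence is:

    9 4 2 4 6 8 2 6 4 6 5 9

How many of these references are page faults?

7

9 -> miss, frames (9)
4 -> miss, frames (9 4)
2 -> miss, frames (9 4 2)
4 -> hit
6 -> miss, frames (9 4 2 6)
8 -> miss, frames (9 4 2 6 8)
2 -> hit
6 -> hit
4 -> hit
6 -> hit
5 -> miss, evict 9, frames (4 2 6 8 5)
9 -> miss, evict 8, frames (4 2 6 5 9)
Page faults: 7.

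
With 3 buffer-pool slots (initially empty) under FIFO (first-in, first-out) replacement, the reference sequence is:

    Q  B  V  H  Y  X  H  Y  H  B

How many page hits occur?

3

Q -> fault, frames (Q)
B -> fault, frames (Q B)
V -> fault, frames (Q B V)
H -> fault, evict Q, frames (B V H)
Y -> fault, evict B, frames (V H Y)
X -> fault, evict V, frames (H Y X)
H -> hit
Y -> hit
H -> hit
B -> fault, evict H, frames (Y X B)
Hits: 3.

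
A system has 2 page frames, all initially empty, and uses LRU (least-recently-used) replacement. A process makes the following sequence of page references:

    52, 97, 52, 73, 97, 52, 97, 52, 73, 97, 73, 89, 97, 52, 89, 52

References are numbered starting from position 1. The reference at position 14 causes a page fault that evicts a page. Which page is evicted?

89

pos 1: 52 -> fault, frames (52)
pos 2: 97 -> fault, frames (52 97)
pos 3: 52 -> hit
pos 4: 73 -> fault, evict 97, frames (52 73)
pos 5: 97 -> fault, evict 52, frames (73 97)
pos 6: 52 -> fault, evict 73, frames (97 52)
pos 7: 97 -> hit
pos 8: 52 -> hit
pos 9: 73 -> fault, evict 97, frames (52 73)
pos 10: 97 -> fault, evict 52, frames (73 97)
pos 11: 73 -> hit
pos 12: 89 -> fault, evict 97, frames (73 89)
pos 13: 97 -> fault, evict 73, frames (89 97)
pos 14: 52 -> fault, evict 89, frames (97 52)
At position 14, page 89 is evicted.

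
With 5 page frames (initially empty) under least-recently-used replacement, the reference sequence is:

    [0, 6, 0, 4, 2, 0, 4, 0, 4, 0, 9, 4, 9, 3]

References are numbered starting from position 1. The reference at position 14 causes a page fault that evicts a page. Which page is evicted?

6

pos 1: 0: fault, frames {0}
pos 2: 6: fault, frames {0,6}
pos 3: 0: hit
pos 4: 4: fault, frames {6,0,4}
pos 5: 2: fault, frames {6,0,4,2}
pos 6: 0: hit
pos 7: 4: hit
pos 8: 0: hit
pos 9: 4: hit
pos 10: 0: hit
pos 11: 9: fault, frames {6,2,4,0,9}
pos 12: 4: hit
pos 13: 9: hit
pos 14: 3: fault, evict 6, frames {2,0,4,9,3}
At position 14, page 6 is evicted.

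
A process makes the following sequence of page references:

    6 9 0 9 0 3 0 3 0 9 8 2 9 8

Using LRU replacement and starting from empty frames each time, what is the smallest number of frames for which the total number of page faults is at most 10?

f=1: 14 faults
f=2: 9 faults
f=3: 6 faults
f=4: 6 faults
f=5: 6 faults
f=6: 6 faults
Smallest f with faults ≤ 10 is 2.

2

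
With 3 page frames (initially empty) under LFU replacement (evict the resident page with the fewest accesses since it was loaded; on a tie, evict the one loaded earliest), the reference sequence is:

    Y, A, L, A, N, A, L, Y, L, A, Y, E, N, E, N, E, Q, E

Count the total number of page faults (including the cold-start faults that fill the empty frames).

12

Y: fault, frames {Y}
A: fault, frames {Y,A}
L: fault, frames {Y,A,L}
A: hit
N: fault, evict Y, frames {A,L,N}
A: hit
L: hit
Y: fault, evict N, frames {A,L,Y}
L: hit
A: hit
Y: hit
E: fault, evict Y, frames {A,L,E}
N: fault, evict E, frames {A,L,N}
E: fault, evict N, frames {A,L,E}
N: fault, evict E, frames {A,L,N}
E: fault, evict N, frames {A,L,E}
Q: fault, evict E, frames {A,L,Q}
E: fault, evict Q, frames {A,L,E}
Page faults: 12.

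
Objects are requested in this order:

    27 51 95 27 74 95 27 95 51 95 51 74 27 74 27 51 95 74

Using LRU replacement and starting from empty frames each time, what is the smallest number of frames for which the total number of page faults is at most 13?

f=1: 18 faults
f=2: 13 faults
f=3: 9 faults
f=4: 4 faults
Smallest f with faults ≤ 13 is 2.

2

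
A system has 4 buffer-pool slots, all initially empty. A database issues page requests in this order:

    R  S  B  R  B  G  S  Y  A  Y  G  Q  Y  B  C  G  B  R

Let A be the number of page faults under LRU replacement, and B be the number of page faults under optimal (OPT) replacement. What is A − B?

2

Under LRU: F F F . . F . F F . . F . F F F . F → 11 faults.
Under OPT: F F F . . F . F F . . F . . F . . F → 9 faults.
A − B = 11 − 9 = 2.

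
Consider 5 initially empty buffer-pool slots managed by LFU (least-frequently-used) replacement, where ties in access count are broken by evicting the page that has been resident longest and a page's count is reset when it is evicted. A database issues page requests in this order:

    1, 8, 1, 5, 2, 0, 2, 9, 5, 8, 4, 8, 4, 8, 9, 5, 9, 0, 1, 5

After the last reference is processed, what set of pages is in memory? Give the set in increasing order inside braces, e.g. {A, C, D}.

1 -> miss, frames [1]
8 -> miss, frames [1, 8]
1 -> hit
5 -> miss, frames [1, 8, 5]
2 -> miss, frames [1, 8, 5, 2]
0 -> miss, frames [1, 8, 5, 2, 0]
2 -> hit
9 -> miss, evict 8, frames [1, 5, 2, 0, 9]
5 -> hit
8 -> miss, evict 0, frames [1, 5, 2, 9, 8]
4 -> miss, evict 9, frames [1, 5, 2, 8, 4]
8 -> hit
4 -> hit
8 -> hit
9 -> miss, evict 1, frames [5, 2, 8, 4, 9]
5 -> hit
9 -> hit
0 -> miss, evict 2, frames [5, 8, 4, 9, 0]
1 -> miss, evict 0, frames [5, 8, 4, 9, 1]
5 -> hit

{1, 4, 5, 8, 9}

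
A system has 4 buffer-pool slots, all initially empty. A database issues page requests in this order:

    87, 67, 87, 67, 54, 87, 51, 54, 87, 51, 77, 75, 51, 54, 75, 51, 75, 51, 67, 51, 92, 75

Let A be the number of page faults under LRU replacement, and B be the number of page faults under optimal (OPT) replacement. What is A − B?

2

Under LRU: F F . . F . F . . . F F . F . . . . F . F . → 9 faults.
Under OPT: F F . . F . F . . . F F . . . . . . . . F . → 7 faults.
A − B = 9 − 7 = 2.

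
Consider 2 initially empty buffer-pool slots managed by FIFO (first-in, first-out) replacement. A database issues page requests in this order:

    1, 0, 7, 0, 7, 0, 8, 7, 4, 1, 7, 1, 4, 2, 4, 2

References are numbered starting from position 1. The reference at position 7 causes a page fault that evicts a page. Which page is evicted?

pos 1: 1 → miss, frames {1}
pos 2: 0 → miss, frames {1,0}
pos 3: 7 → miss, evict 1, frames {0,7}
pos 4: 0 → hit
pos 5: 7 → hit
pos 6: 0 → hit
pos 7: 8 → miss, evict 0, frames {7,8}
At position 7, page 0 is evicted.

0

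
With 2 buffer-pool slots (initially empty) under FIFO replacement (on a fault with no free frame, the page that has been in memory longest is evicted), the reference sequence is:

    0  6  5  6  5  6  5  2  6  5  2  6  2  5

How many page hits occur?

0 → fault, frames (0)
6 → fault, frames (0 6)
5 → fault, evict 0, frames (6 5)
6 → hit
5 → hit
6 → hit
5 → hit
2 → fault, evict 6, frames (5 2)
6 → fault, evict 5, frames (2 6)
5 → fault, evict 2, frames (6 5)
2 → fault, evict 6, frames (5 2)
6 → fault, evict 5, frames (2 6)
2 → hit
5 → fault, evict 2, frames (6 5)
Hits: 5.

5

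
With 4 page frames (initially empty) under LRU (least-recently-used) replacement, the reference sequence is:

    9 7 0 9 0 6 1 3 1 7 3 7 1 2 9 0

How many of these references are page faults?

10

9: miss, frames {9}
7: miss, frames {9,7}
0: miss, frames {9,7,0}
9: hit
0: hit
6: miss, frames {7,9,0,6}
1: miss, evict 7, frames {9,0,6,1}
3: miss, evict 9, frames {0,6,1,3}
1: hit
7: miss, evict 0, frames {6,3,1,7}
3: hit
7: hit
1: hit
2: miss, evict 6, frames {3,7,1,2}
9: miss, evict 3, frames {7,1,2,9}
0: miss, evict 7, frames {1,2,9,0}
Page faults: 10.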